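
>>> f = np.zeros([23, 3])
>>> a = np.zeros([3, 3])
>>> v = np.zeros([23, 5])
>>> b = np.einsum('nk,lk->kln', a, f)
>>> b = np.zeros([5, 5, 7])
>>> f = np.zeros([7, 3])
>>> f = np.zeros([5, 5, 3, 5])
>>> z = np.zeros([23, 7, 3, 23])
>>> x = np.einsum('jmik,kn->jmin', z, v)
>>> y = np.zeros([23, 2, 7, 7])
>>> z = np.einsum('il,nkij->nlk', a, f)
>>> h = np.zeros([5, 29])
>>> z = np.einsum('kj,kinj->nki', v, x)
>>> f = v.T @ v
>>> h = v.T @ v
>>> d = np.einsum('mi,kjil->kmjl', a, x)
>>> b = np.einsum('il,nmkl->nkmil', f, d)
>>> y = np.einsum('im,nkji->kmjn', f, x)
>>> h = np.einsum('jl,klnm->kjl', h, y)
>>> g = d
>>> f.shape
(5, 5)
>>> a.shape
(3, 3)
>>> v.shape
(23, 5)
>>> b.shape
(23, 7, 3, 5, 5)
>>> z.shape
(3, 23, 7)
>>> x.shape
(23, 7, 3, 5)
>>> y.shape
(7, 5, 3, 23)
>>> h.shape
(7, 5, 5)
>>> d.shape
(23, 3, 7, 5)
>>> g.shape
(23, 3, 7, 5)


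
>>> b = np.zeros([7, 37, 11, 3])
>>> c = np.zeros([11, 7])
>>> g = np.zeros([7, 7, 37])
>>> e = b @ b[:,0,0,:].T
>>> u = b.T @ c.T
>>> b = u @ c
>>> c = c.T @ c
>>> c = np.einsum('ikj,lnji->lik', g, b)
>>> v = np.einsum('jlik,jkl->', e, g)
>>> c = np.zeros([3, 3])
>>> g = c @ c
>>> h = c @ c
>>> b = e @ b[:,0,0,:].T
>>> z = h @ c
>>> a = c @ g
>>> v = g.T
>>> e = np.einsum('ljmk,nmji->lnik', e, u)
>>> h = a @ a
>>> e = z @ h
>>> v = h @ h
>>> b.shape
(7, 37, 11, 3)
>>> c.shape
(3, 3)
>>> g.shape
(3, 3)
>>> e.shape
(3, 3)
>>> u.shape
(3, 11, 37, 11)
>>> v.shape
(3, 3)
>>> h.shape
(3, 3)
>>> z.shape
(3, 3)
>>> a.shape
(3, 3)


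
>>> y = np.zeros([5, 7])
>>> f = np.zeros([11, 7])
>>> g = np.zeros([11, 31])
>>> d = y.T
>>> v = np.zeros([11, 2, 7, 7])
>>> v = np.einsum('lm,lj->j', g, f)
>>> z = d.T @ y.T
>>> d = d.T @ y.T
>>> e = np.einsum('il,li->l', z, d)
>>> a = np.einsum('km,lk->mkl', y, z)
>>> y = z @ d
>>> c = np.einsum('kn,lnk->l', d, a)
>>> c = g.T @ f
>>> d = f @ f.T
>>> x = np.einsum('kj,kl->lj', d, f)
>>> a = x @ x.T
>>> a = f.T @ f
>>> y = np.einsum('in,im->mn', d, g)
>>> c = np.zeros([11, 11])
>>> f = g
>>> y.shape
(31, 11)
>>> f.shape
(11, 31)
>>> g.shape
(11, 31)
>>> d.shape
(11, 11)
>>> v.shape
(7,)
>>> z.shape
(5, 5)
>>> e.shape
(5,)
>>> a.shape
(7, 7)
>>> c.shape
(11, 11)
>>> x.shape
(7, 11)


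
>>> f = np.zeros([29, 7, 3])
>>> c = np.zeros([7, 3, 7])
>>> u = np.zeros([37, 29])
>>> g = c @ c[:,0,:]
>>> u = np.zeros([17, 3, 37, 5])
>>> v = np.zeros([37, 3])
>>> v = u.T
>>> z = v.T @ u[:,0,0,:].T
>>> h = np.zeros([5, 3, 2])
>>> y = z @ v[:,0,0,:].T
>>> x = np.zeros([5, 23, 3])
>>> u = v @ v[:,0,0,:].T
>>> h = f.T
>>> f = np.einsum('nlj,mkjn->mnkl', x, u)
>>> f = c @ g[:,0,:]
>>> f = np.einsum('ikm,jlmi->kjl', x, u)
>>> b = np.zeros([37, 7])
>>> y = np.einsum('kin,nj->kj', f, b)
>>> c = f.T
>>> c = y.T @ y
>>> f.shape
(23, 5, 37)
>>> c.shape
(7, 7)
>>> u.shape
(5, 37, 3, 5)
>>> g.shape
(7, 3, 7)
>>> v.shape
(5, 37, 3, 17)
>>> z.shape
(17, 3, 37, 17)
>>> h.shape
(3, 7, 29)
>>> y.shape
(23, 7)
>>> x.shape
(5, 23, 3)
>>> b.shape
(37, 7)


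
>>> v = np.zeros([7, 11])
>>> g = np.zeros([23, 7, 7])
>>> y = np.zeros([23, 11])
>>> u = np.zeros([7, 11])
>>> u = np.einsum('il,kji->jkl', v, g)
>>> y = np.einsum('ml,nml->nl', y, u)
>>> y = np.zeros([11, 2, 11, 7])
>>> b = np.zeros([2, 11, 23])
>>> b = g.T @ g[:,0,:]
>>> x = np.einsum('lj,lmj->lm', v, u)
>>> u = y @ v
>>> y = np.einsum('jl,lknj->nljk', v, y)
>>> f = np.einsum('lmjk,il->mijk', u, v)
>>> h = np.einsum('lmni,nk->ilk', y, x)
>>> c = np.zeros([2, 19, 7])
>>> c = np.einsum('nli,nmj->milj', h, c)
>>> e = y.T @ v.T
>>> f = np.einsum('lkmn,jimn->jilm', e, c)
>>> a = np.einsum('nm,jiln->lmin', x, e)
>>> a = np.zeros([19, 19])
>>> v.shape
(7, 11)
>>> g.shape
(23, 7, 7)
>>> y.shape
(11, 11, 7, 2)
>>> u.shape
(11, 2, 11, 11)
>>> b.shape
(7, 7, 7)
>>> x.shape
(7, 23)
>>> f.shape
(19, 23, 2, 11)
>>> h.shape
(2, 11, 23)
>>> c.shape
(19, 23, 11, 7)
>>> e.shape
(2, 7, 11, 7)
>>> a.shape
(19, 19)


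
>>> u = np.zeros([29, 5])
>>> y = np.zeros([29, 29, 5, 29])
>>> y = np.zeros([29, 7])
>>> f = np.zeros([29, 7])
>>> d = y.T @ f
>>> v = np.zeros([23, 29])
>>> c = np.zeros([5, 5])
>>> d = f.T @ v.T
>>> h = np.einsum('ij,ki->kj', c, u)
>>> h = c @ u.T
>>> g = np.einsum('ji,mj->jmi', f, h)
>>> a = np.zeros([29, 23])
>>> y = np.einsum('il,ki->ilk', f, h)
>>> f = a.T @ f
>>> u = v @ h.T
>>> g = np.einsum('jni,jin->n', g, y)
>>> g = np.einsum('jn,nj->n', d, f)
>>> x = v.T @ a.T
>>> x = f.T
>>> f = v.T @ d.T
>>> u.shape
(23, 5)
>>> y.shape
(29, 7, 5)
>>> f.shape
(29, 7)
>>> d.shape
(7, 23)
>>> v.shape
(23, 29)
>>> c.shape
(5, 5)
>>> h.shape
(5, 29)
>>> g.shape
(23,)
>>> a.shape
(29, 23)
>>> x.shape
(7, 23)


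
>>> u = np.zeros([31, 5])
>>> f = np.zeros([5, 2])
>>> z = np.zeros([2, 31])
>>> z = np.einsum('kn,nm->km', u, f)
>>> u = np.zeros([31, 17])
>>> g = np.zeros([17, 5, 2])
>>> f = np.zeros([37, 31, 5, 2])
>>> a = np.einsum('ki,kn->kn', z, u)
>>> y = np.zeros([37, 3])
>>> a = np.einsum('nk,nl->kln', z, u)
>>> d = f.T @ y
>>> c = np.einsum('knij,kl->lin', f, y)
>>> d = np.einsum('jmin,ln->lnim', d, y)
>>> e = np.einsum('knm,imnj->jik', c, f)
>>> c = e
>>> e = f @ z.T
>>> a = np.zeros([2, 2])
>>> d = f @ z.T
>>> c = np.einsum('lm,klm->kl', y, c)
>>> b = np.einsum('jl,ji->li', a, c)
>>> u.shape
(31, 17)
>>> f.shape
(37, 31, 5, 2)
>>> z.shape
(31, 2)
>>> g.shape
(17, 5, 2)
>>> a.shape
(2, 2)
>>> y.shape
(37, 3)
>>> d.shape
(37, 31, 5, 31)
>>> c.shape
(2, 37)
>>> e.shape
(37, 31, 5, 31)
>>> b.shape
(2, 37)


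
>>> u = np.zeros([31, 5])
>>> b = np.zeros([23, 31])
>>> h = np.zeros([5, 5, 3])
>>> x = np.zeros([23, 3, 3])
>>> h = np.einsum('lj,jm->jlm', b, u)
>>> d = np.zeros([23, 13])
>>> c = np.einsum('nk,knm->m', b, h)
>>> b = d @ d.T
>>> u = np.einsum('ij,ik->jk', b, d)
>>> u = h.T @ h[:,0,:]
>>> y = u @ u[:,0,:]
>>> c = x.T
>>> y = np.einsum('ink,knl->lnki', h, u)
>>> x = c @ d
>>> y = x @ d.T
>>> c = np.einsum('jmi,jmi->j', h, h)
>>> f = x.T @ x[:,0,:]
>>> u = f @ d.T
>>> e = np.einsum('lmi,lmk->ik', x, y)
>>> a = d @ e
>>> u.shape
(13, 3, 23)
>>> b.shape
(23, 23)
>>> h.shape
(31, 23, 5)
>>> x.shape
(3, 3, 13)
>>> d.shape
(23, 13)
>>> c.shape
(31,)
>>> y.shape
(3, 3, 23)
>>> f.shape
(13, 3, 13)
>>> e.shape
(13, 23)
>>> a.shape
(23, 23)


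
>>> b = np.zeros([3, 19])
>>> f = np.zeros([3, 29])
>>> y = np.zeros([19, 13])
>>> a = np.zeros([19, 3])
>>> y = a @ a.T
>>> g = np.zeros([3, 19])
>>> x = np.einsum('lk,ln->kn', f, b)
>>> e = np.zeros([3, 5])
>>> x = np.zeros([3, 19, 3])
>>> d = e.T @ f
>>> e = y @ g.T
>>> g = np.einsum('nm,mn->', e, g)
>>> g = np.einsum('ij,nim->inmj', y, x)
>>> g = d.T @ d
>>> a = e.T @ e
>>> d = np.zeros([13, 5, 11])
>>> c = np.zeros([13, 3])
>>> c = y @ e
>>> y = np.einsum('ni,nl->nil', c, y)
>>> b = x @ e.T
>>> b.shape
(3, 19, 19)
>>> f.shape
(3, 29)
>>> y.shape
(19, 3, 19)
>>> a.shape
(3, 3)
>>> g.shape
(29, 29)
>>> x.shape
(3, 19, 3)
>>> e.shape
(19, 3)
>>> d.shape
(13, 5, 11)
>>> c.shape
(19, 3)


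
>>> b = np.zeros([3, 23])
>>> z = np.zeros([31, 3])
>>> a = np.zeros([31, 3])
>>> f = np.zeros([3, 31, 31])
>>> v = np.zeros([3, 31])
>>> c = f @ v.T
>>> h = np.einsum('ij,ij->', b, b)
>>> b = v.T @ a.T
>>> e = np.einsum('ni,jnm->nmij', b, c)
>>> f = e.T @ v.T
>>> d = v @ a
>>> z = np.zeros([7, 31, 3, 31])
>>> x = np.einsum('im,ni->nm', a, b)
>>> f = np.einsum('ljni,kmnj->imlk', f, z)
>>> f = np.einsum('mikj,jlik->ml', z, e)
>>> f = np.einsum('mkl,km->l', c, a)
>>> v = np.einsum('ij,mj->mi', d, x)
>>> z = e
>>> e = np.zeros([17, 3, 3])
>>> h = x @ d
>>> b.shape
(31, 31)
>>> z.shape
(31, 3, 31, 3)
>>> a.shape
(31, 3)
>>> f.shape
(3,)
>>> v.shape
(31, 3)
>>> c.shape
(3, 31, 3)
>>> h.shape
(31, 3)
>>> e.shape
(17, 3, 3)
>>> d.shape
(3, 3)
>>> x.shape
(31, 3)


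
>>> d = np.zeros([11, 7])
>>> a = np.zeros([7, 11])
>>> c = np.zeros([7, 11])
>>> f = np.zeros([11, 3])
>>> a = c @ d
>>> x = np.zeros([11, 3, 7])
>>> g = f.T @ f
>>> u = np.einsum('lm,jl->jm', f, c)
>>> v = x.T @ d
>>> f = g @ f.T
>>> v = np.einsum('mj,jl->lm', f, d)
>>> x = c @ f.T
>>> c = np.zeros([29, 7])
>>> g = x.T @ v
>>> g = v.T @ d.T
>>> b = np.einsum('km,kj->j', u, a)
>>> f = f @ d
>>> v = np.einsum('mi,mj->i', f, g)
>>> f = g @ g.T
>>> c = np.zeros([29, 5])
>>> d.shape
(11, 7)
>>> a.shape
(7, 7)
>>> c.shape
(29, 5)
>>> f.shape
(3, 3)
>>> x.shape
(7, 3)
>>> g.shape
(3, 11)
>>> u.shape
(7, 3)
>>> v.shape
(7,)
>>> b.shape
(7,)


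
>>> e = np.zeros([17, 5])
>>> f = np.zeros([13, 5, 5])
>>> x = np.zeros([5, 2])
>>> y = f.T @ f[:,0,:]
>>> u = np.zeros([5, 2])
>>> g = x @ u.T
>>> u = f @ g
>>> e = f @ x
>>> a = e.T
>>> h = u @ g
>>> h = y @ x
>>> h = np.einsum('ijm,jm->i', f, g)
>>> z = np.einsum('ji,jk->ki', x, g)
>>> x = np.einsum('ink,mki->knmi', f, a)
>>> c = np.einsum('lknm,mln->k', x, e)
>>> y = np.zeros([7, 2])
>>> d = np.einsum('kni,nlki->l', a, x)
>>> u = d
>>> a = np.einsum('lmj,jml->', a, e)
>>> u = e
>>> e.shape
(13, 5, 2)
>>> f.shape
(13, 5, 5)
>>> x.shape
(5, 5, 2, 13)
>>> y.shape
(7, 2)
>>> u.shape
(13, 5, 2)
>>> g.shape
(5, 5)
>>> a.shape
()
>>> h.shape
(13,)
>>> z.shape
(5, 2)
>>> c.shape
(5,)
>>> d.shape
(5,)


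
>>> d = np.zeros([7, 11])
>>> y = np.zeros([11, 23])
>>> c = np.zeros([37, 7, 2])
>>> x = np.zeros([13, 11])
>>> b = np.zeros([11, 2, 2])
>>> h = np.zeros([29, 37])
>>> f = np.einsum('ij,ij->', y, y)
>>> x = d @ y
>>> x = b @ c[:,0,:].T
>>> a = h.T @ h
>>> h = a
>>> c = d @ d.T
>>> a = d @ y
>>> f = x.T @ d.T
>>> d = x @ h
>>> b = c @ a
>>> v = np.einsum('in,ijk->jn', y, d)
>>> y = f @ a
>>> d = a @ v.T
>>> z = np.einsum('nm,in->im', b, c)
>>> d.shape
(7, 2)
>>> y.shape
(37, 2, 23)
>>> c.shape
(7, 7)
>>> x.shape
(11, 2, 37)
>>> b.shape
(7, 23)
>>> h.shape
(37, 37)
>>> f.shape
(37, 2, 7)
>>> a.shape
(7, 23)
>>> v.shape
(2, 23)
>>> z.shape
(7, 23)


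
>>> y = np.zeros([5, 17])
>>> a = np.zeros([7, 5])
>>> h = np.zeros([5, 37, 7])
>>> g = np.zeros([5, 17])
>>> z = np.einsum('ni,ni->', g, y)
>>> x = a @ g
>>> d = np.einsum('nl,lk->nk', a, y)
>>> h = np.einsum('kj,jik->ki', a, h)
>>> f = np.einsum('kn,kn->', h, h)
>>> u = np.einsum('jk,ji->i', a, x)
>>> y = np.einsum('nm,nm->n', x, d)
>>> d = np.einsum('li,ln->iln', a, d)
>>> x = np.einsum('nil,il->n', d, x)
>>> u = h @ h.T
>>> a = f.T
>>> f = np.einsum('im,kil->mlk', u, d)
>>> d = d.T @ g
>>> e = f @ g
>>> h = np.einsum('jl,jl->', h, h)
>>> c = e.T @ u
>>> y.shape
(7,)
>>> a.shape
()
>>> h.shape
()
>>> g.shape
(5, 17)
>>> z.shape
()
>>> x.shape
(5,)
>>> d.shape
(17, 7, 17)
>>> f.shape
(7, 17, 5)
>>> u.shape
(7, 7)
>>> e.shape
(7, 17, 17)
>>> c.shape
(17, 17, 7)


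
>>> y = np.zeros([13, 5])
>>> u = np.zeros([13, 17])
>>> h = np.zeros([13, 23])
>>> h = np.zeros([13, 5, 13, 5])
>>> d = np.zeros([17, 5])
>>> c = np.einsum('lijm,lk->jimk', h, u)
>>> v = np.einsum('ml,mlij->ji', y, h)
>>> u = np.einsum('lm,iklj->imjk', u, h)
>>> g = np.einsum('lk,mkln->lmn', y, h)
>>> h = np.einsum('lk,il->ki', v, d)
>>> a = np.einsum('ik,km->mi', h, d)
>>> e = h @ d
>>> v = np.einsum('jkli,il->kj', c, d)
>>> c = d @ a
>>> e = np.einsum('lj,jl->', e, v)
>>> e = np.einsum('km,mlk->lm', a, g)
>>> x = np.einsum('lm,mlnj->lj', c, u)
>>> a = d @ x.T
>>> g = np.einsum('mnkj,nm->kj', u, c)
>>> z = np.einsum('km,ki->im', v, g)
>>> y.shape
(13, 5)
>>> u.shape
(13, 17, 5, 5)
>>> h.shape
(13, 17)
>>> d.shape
(17, 5)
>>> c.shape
(17, 13)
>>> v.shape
(5, 13)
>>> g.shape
(5, 5)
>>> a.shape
(17, 17)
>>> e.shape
(13, 13)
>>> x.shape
(17, 5)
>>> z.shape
(5, 13)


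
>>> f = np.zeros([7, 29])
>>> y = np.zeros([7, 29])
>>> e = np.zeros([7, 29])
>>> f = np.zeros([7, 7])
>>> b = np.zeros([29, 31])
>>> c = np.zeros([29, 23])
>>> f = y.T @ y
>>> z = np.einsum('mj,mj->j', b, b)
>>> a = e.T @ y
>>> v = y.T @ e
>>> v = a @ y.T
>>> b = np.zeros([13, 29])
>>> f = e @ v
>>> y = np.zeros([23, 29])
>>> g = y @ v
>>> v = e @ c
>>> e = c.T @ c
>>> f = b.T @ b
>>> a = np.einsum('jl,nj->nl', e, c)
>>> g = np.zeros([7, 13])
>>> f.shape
(29, 29)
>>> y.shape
(23, 29)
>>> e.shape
(23, 23)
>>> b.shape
(13, 29)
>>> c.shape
(29, 23)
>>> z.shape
(31,)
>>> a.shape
(29, 23)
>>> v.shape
(7, 23)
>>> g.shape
(7, 13)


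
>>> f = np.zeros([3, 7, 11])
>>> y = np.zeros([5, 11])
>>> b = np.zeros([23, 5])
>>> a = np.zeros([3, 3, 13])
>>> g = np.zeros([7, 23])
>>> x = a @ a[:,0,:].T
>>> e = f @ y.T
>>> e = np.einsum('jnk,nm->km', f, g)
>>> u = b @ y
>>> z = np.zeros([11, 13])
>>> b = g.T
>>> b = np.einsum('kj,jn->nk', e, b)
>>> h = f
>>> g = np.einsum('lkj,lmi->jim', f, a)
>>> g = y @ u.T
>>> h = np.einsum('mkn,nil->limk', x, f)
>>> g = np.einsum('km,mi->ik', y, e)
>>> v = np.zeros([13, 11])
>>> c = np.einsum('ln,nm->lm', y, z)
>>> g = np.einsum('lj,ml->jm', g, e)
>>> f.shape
(3, 7, 11)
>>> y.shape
(5, 11)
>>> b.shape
(7, 11)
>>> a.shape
(3, 3, 13)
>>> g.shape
(5, 11)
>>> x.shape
(3, 3, 3)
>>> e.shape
(11, 23)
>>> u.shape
(23, 11)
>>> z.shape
(11, 13)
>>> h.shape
(11, 7, 3, 3)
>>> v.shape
(13, 11)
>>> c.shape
(5, 13)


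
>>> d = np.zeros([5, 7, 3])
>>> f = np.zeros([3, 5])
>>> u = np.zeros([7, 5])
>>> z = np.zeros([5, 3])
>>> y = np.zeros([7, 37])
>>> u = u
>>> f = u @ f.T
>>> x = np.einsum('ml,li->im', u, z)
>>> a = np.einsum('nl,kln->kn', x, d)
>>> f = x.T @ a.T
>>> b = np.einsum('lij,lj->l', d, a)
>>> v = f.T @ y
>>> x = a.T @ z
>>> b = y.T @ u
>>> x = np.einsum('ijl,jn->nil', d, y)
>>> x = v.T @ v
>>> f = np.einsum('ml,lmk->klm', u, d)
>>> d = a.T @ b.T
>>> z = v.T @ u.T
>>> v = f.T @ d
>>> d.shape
(3, 37)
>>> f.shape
(3, 5, 7)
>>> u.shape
(7, 5)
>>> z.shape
(37, 7)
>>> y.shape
(7, 37)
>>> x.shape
(37, 37)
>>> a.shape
(5, 3)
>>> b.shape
(37, 5)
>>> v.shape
(7, 5, 37)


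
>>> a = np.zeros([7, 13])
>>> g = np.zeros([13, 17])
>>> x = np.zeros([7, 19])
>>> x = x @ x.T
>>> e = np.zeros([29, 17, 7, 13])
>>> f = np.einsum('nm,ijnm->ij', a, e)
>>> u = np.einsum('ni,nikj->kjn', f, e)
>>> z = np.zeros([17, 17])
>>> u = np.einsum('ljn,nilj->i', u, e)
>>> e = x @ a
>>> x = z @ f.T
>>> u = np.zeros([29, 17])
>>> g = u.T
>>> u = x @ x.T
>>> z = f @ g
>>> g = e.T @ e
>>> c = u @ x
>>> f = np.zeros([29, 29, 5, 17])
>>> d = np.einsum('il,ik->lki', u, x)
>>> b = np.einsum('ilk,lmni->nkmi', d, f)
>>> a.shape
(7, 13)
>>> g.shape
(13, 13)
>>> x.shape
(17, 29)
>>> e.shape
(7, 13)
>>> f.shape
(29, 29, 5, 17)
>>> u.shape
(17, 17)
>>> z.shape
(29, 29)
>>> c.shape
(17, 29)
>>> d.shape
(17, 29, 17)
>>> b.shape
(5, 17, 29, 17)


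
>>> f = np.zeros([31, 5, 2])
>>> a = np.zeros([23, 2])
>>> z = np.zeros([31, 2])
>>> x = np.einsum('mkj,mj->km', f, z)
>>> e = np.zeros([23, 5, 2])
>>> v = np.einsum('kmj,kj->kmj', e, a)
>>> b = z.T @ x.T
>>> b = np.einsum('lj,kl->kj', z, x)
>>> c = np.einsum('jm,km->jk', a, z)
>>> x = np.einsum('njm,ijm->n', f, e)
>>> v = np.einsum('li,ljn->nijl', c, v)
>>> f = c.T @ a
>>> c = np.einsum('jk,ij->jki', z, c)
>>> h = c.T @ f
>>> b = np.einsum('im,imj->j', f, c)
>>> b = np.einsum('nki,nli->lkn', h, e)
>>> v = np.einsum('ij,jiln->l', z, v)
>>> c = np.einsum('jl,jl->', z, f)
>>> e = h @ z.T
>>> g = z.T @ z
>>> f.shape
(31, 2)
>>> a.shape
(23, 2)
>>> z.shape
(31, 2)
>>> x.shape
(31,)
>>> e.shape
(23, 2, 31)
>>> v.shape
(5,)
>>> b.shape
(5, 2, 23)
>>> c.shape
()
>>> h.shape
(23, 2, 2)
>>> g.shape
(2, 2)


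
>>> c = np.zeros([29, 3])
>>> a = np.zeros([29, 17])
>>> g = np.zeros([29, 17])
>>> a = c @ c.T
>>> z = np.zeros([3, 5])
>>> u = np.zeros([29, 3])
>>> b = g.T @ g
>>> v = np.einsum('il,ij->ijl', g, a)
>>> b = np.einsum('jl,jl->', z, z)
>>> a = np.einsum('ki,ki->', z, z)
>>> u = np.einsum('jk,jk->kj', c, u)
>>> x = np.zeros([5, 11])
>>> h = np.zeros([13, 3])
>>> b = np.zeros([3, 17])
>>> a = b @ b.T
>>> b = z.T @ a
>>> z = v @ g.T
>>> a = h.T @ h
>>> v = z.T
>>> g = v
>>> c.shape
(29, 3)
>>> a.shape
(3, 3)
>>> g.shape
(29, 29, 29)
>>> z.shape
(29, 29, 29)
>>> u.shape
(3, 29)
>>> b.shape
(5, 3)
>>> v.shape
(29, 29, 29)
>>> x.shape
(5, 11)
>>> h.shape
(13, 3)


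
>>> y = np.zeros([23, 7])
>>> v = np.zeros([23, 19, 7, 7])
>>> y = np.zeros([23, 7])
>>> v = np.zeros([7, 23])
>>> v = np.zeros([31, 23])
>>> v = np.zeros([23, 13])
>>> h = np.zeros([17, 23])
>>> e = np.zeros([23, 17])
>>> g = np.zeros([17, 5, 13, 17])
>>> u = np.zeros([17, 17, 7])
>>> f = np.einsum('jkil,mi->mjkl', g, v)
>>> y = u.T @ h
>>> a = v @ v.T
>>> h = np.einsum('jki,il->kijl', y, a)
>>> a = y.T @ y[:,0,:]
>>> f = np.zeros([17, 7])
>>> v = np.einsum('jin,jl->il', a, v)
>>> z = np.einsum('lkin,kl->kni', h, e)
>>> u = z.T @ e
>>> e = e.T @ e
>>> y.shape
(7, 17, 23)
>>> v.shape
(17, 13)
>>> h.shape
(17, 23, 7, 23)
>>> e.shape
(17, 17)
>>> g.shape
(17, 5, 13, 17)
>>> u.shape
(7, 23, 17)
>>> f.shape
(17, 7)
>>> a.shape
(23, 17, 23)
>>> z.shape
(23, 23, 7)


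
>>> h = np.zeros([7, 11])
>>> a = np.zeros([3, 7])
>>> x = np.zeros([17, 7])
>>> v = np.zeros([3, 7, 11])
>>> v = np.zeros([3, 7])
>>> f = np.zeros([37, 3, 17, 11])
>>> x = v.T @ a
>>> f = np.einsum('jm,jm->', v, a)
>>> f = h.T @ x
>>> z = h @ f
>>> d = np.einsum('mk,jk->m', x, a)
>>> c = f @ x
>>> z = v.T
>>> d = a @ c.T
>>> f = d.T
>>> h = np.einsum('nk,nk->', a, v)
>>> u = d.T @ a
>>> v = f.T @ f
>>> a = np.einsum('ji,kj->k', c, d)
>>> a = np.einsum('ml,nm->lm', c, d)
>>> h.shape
()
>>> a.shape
(7, 11)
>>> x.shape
(7, 7)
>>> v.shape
(3, 3)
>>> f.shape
(11, 3)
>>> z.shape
(7, 3)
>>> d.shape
(3, 11)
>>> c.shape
(11, 7)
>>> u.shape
(11, 7)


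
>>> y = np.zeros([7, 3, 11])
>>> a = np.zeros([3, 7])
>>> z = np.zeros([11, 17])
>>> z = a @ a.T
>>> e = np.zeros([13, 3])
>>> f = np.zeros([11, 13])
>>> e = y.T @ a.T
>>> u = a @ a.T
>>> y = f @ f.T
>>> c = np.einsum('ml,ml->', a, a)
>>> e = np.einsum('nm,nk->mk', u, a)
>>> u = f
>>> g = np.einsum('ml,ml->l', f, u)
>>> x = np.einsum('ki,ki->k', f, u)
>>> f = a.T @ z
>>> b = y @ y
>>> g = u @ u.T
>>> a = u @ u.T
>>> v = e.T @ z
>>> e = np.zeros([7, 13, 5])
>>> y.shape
(11, 11)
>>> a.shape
(11, 11)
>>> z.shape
(3, 3)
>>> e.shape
(7, 13, 5)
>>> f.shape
(7, 3)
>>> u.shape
(11, 13)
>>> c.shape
()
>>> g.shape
(11, 11)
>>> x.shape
(11,)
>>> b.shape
(11, 11)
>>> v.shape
(7, 3)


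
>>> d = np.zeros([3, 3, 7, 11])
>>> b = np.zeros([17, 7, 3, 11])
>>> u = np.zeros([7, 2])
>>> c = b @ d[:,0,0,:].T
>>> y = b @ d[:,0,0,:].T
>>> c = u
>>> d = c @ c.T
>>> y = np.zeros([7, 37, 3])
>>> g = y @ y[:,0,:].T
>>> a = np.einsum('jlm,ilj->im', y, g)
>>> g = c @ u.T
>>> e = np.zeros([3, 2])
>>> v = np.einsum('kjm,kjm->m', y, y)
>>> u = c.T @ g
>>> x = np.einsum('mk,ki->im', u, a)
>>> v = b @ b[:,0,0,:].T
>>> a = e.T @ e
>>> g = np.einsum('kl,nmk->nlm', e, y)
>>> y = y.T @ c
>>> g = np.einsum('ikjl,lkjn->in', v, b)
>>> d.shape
(7, 7)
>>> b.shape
(17, 7, 3, 11)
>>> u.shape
(2, 7)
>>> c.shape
(7, 2)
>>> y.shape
(3, 37, 2)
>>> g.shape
(17, 11)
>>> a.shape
(2, 2)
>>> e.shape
(3, 2)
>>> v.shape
(17, 7, 3, 17)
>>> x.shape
(3, 2)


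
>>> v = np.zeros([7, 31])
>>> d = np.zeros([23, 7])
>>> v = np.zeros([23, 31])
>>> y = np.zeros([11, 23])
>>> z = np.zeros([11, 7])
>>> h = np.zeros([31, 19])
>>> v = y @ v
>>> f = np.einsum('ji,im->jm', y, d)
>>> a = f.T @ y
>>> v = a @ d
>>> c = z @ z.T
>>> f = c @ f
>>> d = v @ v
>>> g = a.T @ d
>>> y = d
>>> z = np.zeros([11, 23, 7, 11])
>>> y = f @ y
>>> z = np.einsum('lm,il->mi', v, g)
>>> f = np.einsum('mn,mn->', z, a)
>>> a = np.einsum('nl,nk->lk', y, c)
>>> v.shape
(7, 7)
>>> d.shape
(7, 7)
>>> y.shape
(11, 7)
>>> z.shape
(7, 23)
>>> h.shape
(31, 19)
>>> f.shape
()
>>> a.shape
(7, 11)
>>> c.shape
(11, 11)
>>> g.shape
(23, 7)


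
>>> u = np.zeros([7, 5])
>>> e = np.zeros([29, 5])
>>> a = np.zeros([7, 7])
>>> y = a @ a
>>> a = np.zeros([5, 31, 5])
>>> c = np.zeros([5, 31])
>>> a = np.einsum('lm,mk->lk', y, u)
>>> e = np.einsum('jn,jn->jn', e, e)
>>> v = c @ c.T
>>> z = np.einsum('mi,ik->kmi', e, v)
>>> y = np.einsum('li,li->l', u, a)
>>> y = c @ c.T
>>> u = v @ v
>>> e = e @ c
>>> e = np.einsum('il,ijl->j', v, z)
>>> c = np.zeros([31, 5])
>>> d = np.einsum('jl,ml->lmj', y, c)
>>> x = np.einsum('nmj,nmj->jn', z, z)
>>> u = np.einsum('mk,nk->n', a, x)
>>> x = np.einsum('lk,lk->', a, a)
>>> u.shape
(5,)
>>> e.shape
(29,)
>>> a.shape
(7, 5)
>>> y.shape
(5, 5)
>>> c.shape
(31, 5)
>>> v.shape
(5, 5)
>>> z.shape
(5, 29, 5)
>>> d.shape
(5, 31, 5)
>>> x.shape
()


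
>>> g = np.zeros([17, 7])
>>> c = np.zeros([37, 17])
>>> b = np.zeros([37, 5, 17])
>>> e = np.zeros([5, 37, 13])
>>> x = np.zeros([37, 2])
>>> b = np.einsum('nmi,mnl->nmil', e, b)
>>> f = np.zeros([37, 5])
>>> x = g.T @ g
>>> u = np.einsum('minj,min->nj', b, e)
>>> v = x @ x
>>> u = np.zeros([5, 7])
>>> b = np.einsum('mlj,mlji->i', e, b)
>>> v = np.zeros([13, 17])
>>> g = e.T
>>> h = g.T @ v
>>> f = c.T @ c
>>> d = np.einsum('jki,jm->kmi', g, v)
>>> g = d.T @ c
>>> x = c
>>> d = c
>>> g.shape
(5, 17, 17)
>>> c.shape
(37, 17)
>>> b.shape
(17,)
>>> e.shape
(5, 37, 13)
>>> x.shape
(37, 17)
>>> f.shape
(17, 17)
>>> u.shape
(5, 7)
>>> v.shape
(13, 17)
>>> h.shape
(5, 37, 17)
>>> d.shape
(37, 17)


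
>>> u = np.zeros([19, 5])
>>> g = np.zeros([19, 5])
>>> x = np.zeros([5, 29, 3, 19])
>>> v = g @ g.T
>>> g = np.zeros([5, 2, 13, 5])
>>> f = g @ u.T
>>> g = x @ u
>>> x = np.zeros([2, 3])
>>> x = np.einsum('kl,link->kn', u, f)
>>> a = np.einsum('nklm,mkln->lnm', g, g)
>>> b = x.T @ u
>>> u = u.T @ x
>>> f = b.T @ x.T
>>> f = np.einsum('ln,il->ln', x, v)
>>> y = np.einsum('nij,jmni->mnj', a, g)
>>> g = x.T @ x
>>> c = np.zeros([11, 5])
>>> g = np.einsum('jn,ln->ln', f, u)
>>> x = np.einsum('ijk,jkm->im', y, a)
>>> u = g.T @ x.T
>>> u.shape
(13, 29)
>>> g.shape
(5, 13)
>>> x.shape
(29, 5)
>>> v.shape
(19, 19)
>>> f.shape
(19, 13)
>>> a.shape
(3, 5, 5)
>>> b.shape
(13, 5)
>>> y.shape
(29, 3, 5)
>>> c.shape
(11, 5)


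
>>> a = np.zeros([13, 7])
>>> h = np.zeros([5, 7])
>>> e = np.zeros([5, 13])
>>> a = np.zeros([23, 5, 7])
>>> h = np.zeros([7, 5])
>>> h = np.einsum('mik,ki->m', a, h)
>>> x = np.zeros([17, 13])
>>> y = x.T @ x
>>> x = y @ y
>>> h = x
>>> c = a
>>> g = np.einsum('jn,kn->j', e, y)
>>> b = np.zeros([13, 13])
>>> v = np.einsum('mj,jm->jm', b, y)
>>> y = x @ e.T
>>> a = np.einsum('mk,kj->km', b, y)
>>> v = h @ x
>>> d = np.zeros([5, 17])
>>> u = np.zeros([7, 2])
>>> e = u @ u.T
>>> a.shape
(13, 13)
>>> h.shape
(13, 13)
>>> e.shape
(7, 7)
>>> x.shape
(13, 13)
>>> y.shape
(13, 5)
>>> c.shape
(23, 5, 7)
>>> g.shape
(5,)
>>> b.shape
(13, 13)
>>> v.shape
(13, 13)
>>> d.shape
(5, 17)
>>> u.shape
(7, 2)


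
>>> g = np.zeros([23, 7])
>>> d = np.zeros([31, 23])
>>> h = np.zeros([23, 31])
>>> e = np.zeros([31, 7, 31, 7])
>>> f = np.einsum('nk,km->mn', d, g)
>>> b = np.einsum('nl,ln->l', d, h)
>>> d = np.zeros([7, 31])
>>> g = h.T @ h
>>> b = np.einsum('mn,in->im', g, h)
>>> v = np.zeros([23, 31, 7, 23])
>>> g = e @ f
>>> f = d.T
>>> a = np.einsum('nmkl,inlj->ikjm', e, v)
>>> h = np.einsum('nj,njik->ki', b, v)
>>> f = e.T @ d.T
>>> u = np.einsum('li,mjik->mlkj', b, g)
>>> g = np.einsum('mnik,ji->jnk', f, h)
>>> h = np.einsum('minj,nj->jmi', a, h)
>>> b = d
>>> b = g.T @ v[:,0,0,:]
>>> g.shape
(23, 31, 7)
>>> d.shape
(7, 31)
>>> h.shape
(7, 23, 31)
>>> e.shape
(31, 7, 31, 7)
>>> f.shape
(7, 31, 7, 7)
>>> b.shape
(7, 31, 23)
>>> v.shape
(23, 31, 7, 23)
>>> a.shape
(23, 31, 23, 7)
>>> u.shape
(31, 23, 31, 7)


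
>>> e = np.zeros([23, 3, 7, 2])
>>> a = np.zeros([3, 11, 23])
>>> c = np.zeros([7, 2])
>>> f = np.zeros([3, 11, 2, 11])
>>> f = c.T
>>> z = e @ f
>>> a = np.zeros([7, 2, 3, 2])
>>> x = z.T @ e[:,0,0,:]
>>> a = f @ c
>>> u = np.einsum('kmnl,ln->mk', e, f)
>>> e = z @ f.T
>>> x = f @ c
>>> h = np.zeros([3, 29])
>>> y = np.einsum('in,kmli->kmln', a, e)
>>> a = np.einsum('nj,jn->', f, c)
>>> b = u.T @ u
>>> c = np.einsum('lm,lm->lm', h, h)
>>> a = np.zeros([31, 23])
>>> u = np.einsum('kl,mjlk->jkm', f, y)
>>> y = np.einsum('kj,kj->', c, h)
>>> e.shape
(23, 3, 7, 2)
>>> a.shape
(31, 23)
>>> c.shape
(3, 29)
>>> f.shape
(2, 7)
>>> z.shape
(23, 3, 7, 7)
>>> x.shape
(2, 2)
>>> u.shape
(3, 2, 23)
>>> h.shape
(3, 29)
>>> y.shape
()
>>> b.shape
(23, 23)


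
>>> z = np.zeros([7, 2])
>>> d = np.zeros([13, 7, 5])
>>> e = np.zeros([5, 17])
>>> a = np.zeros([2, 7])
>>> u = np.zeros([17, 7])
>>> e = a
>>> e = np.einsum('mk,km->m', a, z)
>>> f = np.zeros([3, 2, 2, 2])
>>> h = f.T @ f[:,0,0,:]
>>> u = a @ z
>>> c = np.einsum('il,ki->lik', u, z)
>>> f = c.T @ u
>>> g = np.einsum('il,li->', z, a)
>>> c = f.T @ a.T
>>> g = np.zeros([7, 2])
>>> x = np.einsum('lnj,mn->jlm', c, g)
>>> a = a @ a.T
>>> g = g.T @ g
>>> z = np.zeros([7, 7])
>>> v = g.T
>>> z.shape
(7, 7)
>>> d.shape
(13, 7, 5)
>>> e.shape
(2,)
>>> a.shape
(2, 2)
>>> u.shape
(2, 2)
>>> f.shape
(7, 2, 2)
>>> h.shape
(2, 2, 2, 2)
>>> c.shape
(2, 2, 2)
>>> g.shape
(2, 2)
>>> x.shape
(2, 2, 7)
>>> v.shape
(2, 2)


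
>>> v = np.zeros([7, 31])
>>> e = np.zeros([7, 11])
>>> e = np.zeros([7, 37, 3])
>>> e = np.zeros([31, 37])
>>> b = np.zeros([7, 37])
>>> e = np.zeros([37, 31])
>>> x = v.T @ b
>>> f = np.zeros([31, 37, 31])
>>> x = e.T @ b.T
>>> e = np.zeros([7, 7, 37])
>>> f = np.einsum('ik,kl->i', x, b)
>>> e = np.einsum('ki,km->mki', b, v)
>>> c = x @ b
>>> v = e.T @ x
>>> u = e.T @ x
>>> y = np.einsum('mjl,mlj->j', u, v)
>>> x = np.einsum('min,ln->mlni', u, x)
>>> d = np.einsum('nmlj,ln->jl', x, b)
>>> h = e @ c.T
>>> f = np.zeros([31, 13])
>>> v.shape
(37, 7, 7)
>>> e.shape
(31, 7, 37)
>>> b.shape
(7, 37)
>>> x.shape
(37, 31, 7, 7)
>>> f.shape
(31, 13)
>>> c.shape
(31, 37)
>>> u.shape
(37, 7, 7)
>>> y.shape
(7,)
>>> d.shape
(7, 7)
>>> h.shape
(31, 7, 31)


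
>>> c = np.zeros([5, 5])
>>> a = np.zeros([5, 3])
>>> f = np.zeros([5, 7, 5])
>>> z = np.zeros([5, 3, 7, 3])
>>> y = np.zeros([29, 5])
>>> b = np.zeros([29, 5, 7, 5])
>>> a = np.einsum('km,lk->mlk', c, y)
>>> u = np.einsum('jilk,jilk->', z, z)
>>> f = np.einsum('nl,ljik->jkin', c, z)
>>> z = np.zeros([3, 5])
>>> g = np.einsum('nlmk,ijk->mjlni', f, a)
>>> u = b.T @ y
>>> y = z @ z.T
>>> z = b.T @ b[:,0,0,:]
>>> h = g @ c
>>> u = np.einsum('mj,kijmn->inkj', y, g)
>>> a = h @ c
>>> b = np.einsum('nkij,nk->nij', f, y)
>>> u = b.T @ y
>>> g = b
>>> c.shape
(5, 5)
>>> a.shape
(7, 29, 3, 3, 5)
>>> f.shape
(3, 3, 7, 5)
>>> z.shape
(5, 7, 5, 5)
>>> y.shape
(3, 3)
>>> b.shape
(3, 7, 5)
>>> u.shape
(5, 7, 3)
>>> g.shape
(3, 7, 5)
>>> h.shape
(7, 29, 3, 3, 5)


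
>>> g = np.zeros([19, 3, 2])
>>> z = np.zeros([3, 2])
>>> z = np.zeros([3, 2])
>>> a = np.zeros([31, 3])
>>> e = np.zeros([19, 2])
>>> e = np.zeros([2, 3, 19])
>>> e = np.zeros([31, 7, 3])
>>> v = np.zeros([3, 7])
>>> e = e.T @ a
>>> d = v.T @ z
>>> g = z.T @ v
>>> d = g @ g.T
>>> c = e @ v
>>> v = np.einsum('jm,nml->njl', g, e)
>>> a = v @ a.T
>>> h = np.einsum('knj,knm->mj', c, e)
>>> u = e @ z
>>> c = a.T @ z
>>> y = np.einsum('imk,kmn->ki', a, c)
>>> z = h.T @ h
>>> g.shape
(2, 7)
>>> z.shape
(7, 7)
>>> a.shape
(3, 2, 31)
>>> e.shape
(3, 7, 3)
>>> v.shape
(3, 2, 3)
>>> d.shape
(2, 2)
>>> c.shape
(31, 2, 2)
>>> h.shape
(3, 7)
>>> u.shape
(3, 7, 2)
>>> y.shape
(31, 3)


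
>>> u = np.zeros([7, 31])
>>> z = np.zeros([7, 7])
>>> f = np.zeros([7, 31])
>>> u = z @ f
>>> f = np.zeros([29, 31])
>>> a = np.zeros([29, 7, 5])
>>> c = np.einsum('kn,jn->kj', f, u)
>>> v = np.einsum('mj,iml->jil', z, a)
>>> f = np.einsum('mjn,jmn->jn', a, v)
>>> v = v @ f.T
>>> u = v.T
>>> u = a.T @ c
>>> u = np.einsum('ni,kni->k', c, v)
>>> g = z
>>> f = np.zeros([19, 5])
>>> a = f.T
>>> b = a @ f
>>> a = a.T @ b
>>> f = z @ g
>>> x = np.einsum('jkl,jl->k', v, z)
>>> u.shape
(7,)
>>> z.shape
(7, 7)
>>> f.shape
(7, 7)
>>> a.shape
(19, 5)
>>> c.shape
(29, 7)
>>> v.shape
(7, 29, 7)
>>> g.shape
(7, 7)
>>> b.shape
(5, 5)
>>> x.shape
(29,)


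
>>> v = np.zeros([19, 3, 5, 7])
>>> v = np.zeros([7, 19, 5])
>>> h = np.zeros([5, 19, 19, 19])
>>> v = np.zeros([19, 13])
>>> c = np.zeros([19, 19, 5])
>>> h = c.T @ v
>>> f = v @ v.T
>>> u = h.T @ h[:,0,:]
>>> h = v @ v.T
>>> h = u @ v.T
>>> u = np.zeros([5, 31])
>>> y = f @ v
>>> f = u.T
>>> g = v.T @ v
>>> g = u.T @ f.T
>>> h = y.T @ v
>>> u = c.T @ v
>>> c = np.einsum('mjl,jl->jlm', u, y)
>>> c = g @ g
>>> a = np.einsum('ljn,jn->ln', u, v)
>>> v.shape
(19, 13)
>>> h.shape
(13, 13)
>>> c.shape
(31, 31)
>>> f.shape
(31, 5)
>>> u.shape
(5, 19, 13)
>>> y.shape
(19, 13)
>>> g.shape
(31, 31)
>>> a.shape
(5, 13)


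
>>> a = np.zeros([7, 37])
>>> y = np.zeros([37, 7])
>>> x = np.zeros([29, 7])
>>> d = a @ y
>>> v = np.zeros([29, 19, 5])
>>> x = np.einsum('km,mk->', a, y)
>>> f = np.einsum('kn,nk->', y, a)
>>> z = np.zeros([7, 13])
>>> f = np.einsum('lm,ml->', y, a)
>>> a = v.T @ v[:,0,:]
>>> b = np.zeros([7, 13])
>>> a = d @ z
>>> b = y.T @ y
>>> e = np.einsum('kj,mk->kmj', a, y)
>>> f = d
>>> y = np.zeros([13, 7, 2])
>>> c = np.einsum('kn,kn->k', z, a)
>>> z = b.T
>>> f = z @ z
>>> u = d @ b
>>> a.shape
(7, 13)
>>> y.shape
(13, 7, 2)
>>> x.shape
()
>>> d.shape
(7, 7)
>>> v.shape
(29, 19, 5)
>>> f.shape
(7, 7)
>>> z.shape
(7, 7)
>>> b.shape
(7, 7)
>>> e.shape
(7, 37, 13)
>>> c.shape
(7,)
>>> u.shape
(7, 7)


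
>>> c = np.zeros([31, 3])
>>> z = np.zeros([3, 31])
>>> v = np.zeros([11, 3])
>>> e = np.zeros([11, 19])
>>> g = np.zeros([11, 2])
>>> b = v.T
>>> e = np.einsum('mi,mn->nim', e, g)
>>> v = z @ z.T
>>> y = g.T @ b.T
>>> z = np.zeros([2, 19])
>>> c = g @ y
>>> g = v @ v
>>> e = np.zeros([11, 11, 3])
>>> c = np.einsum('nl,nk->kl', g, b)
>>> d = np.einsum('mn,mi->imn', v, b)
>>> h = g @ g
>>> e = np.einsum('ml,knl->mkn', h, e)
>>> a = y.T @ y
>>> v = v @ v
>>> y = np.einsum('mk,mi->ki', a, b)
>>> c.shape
(11, 3)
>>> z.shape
(2, 19)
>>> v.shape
(3, 3)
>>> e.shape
(3, 11, 11)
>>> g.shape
(3, 3)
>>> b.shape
(3, 11)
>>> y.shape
(3, 11)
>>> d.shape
(11, 3, 3)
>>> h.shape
(3, 3)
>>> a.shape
(3, 3)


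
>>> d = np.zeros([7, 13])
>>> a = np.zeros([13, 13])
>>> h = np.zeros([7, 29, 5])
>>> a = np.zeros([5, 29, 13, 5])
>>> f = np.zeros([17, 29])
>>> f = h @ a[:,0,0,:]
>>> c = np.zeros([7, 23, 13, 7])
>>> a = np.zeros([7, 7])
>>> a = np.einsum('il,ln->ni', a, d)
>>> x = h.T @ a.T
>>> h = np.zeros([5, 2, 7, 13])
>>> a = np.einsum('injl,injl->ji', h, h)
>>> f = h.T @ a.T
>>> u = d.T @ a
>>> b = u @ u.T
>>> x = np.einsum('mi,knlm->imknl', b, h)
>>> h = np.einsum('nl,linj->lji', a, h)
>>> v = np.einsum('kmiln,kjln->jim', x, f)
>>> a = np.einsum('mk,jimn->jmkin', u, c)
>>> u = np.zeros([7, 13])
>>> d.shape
(7, 13)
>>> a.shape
(7, 13, 5, 23, 7)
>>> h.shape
(5, 13, 2)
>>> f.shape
(13, 7, 2, 7)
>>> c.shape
(7, 23, 13, 7)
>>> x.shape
(13, 13, 5, 2, 7)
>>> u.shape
(7, 13)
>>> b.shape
(13, 13)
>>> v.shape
(7, 5, 13)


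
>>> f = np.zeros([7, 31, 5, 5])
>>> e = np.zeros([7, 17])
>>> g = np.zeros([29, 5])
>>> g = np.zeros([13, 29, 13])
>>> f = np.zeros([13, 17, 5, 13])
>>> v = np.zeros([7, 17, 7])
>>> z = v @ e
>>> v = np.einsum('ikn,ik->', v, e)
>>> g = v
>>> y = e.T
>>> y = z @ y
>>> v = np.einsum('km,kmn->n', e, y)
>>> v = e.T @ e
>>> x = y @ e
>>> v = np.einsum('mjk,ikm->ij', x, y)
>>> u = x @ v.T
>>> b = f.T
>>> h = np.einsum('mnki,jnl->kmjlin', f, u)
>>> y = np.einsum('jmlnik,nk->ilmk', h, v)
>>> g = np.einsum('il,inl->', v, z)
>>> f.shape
(13, 17, 5, 13)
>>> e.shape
(7, 17)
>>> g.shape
()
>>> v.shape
(7, 17)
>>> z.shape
(7, 17, 17)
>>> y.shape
(13, 7, 13, 17)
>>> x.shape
(7, 17, 17)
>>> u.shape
(7, 17, 7)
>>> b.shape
(13, 5, 17, 13)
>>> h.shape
(5, 13, 7, 7, 13, 17)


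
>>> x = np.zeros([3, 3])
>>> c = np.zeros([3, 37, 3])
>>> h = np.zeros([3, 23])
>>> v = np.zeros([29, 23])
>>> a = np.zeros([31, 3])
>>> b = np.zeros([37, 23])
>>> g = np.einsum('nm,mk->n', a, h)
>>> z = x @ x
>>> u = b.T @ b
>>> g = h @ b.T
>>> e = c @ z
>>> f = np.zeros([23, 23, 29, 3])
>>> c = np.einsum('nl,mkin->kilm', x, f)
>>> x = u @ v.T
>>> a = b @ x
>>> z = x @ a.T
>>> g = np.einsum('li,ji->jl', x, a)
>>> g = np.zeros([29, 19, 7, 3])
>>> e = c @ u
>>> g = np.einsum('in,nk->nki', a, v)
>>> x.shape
(23, 29)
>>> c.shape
(23, 29, 3, 23)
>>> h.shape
(3, 23)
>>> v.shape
(29, 23)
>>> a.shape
(37, 29)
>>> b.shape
(37, 23)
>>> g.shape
(29, 23, 37)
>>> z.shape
(23, 37)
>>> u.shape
(23, 23)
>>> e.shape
(23, 29, 3, 23)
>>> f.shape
(23, 23, 29, 3)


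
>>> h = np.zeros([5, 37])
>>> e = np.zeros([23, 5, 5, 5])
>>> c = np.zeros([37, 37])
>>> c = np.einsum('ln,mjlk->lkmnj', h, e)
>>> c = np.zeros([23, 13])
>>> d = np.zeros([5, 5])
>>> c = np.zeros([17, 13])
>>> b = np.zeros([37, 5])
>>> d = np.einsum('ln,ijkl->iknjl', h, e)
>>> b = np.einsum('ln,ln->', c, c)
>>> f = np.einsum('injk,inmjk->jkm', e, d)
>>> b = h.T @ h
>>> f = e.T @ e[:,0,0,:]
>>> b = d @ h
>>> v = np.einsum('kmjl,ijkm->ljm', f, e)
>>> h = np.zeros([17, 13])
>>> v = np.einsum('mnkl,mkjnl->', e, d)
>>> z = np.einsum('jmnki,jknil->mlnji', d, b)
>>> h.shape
(17, 13)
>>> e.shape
(23, 5, 5, 5)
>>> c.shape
(17, 13)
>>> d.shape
(23, 5, 37, 5, 5)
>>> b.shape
(23, 5, 37, 5, 37)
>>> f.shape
(5, 5, 5, 5)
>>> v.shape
()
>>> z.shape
(5, 37, 37, 23, 5)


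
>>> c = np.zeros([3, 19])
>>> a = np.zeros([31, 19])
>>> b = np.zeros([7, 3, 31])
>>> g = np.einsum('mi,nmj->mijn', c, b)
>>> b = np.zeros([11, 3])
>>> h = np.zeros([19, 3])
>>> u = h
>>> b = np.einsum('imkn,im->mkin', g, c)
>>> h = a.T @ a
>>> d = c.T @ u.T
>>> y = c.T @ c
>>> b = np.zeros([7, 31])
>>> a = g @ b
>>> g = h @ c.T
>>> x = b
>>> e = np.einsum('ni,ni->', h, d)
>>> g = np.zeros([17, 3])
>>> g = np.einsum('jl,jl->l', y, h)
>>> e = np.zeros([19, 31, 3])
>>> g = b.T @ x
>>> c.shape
(3, 19)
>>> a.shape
(3, 19, 31, 31)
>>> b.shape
(7, 31)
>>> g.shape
(31, 31)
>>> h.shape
(19, 19)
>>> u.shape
(19, 3)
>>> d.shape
(19, 19)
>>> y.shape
(19, 19)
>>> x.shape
(7, 31)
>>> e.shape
(19, 31, 3)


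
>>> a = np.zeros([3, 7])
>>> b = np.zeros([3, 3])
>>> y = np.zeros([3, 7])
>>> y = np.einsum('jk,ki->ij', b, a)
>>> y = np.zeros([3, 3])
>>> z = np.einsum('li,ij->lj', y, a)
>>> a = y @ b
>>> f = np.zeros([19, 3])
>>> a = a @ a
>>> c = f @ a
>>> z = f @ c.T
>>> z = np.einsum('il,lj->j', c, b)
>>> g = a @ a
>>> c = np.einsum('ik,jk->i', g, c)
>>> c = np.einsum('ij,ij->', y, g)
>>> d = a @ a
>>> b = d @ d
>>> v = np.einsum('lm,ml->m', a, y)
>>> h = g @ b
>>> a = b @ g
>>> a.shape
(3, 3)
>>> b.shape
(3, 3)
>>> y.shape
(3, 3)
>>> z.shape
(3,)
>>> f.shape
(19, 3)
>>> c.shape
()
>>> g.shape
(3, 3)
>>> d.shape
(3, 3)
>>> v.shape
(3,)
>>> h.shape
(3, 3)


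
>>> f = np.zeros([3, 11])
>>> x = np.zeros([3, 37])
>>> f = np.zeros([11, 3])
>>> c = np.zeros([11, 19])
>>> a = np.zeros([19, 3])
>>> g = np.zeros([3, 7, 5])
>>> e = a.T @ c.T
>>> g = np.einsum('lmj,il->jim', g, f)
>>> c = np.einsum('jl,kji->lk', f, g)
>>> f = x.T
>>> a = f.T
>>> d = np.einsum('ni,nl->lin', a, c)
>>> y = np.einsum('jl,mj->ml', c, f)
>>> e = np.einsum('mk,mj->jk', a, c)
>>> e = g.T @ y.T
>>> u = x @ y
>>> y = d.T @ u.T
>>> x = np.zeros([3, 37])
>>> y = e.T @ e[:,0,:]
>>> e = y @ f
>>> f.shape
(37, 3)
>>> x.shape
(3, 37)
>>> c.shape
(3, 5)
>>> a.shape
(3, 37)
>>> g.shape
(5, 11, 7)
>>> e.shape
(37, 11, 3)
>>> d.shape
(5, 37, 3)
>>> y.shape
(37, 11, 37)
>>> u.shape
(3, 5)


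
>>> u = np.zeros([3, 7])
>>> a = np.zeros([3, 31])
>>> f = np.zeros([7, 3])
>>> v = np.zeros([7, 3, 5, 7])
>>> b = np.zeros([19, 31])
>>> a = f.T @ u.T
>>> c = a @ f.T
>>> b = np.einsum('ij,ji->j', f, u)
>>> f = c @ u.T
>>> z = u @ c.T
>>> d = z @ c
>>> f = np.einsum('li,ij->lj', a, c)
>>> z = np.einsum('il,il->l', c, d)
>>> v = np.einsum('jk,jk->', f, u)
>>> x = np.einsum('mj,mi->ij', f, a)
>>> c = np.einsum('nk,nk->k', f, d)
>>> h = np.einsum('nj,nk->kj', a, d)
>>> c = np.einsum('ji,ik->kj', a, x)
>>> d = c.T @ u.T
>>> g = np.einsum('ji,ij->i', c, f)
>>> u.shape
(3, 7)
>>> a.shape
(3, 3)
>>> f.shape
(3, 7)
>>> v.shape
()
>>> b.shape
(3,)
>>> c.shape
(7, 3)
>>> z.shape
(7,)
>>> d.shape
(3, 3)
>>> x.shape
(3, 7)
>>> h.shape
(7, 3)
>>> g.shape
(3,)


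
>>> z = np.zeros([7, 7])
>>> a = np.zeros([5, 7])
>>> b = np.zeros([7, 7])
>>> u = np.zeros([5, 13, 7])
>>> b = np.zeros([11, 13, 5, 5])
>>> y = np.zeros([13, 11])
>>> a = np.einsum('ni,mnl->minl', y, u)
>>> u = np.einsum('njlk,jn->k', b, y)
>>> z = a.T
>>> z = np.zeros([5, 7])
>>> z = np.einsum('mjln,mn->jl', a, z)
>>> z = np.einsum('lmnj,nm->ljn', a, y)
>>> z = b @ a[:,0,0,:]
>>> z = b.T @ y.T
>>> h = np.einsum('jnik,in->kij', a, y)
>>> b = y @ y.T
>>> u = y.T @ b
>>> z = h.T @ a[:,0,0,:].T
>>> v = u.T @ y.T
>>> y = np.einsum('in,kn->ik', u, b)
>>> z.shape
(5, 13, 5)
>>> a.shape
(5, 11, 13, 7)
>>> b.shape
(13, 13)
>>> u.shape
(11, 13)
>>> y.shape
(11, 13)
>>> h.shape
(7, 13, 5)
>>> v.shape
(13, 13)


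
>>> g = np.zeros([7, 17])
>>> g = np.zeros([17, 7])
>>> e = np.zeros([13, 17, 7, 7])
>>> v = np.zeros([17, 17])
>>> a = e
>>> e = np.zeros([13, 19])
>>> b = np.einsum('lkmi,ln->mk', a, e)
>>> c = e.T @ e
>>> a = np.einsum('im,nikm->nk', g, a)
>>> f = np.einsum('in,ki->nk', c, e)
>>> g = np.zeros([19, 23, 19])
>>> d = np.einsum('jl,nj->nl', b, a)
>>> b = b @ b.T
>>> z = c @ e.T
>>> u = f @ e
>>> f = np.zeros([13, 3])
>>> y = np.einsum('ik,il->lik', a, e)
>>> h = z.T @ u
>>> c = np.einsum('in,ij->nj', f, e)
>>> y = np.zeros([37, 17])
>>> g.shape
(19, 23, 19)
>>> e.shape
(13, 19)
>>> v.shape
(17, 17)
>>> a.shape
(13, 7)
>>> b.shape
(7, 7)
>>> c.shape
(3, 19)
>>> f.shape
(13, 3)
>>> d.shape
(13, 17)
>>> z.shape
(19, 13)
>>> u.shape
(19, 19)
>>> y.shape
(37, 17)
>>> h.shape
(13, 19)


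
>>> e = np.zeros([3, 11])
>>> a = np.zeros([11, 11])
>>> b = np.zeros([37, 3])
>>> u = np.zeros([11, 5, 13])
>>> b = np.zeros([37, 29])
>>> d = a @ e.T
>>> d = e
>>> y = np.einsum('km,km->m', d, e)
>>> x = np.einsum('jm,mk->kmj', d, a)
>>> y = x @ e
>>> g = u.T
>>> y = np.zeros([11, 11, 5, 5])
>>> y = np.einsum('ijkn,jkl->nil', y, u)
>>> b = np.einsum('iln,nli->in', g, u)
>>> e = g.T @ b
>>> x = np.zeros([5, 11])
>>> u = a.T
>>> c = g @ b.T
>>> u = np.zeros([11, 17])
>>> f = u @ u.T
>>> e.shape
(11, 5, 11)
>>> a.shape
(11, 11)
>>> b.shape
(13, 11)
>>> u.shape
(11, 17)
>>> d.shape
(3, 11)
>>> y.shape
(5, 11, 13)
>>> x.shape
(5, 11)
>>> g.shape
(13, 5, 11)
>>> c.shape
(13, 5, 13)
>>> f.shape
(11, 11)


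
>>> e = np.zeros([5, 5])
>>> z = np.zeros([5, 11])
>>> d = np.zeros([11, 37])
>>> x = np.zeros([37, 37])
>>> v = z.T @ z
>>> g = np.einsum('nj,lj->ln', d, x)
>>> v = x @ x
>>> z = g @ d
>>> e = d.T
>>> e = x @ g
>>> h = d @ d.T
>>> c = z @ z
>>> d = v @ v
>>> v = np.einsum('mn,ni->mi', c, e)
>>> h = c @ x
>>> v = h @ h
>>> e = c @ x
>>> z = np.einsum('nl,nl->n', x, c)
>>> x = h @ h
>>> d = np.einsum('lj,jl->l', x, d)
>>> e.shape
(37, 37)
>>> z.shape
(37,)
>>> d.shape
(37,)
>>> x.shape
(37, 37)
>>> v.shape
(37, 37)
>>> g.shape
(37, 11)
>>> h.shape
(37, 37)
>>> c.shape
(37, 37)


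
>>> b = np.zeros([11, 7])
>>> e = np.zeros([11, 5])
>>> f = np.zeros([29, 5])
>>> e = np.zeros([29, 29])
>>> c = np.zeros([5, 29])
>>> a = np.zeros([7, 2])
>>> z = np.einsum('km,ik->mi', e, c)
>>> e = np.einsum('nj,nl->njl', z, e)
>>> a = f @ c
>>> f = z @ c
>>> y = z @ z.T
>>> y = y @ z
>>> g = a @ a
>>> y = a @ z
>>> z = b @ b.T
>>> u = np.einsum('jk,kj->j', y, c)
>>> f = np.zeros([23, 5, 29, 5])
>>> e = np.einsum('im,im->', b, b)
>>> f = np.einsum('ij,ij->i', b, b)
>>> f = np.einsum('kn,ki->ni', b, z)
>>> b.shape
(11, 7)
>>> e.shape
()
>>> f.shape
(7, 11)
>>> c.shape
(5, 29)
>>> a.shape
(29, 29)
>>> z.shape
(11, 11)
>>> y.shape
(29, 5)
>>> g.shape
(29, 29)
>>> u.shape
(29,)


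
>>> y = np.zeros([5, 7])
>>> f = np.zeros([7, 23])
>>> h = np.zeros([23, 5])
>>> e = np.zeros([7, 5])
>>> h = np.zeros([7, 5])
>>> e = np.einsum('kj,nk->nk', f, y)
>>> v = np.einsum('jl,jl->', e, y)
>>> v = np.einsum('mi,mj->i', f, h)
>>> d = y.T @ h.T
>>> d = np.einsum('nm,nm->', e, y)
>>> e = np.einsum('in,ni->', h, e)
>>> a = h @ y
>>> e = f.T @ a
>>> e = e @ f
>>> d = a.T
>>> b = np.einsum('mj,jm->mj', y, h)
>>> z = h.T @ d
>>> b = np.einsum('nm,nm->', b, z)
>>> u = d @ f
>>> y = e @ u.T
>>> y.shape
(23, 7)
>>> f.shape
(7, 23)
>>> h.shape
(7, 5)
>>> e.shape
(23, 23)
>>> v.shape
(23,)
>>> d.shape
(7, 7)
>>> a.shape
(7, 7)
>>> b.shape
()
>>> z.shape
(5, 7)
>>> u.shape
(7, 23)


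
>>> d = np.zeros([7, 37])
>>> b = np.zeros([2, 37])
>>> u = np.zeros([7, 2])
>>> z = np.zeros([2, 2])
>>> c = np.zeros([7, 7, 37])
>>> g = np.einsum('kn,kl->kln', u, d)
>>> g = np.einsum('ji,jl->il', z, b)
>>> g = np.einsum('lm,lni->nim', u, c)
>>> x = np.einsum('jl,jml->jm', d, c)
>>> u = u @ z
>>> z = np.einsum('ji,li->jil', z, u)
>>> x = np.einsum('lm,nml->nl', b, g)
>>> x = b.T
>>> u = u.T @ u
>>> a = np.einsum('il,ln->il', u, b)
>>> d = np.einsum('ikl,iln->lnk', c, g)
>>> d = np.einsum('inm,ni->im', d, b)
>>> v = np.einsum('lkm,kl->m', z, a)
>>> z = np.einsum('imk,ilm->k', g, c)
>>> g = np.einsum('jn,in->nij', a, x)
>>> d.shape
(37, 7)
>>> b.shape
(2, 37)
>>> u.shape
(2, 2)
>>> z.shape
(2,)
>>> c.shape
(7, 7, 37)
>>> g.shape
(2, 37, 2)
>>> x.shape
(37, 2)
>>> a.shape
(2, 2)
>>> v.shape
(7,)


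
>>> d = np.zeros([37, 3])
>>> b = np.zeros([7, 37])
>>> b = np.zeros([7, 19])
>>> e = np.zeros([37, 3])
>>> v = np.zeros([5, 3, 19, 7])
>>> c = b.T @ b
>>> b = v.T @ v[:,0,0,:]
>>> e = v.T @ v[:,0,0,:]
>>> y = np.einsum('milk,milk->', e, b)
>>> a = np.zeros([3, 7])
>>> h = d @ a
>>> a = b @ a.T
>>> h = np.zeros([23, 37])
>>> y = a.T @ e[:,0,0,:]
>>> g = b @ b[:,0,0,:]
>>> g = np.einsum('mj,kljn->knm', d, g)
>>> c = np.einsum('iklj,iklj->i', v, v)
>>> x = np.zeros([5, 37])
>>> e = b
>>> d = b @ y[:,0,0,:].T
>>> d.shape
(7, 19, 3, 3)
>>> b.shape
(7, 19, 3, 7)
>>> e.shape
(7, 19, 3, 7)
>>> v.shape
(5, 3, 19, 7)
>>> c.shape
(5,)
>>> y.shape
(3, 3, 19, 7)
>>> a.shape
(7, 19, 3, 3)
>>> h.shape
(23, 37)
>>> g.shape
(7, 7, 37)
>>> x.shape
(5, 37)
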